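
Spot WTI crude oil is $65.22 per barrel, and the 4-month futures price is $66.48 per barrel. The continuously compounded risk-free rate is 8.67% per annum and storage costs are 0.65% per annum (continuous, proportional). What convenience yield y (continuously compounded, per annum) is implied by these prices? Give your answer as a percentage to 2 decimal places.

F = S·e^((r+u−y)T) ⇒ (r+u−y) = ln(F/S)/T
ln(66.48/65.22) = 0.019135; /T ⇒ 0.057405
y = r + u − ln(F/S)/T = 0.0867 + 0.0065 − 0.057405 = 0.035795
y = 3.58%

3.58%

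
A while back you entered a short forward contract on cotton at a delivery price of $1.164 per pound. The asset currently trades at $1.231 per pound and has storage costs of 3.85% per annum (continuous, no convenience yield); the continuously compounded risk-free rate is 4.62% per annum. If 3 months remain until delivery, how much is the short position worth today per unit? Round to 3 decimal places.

Current fair forward for the remaining 3 months: F = S·e^((r + u)·T), (r + u) = 0.0462 + 0.0385 = 0.0847
F = 1.231 · e^(0.0847 × 3/12) = 1.231 × 1.021401 = 1.2573
Value of long forward = (F − K)·e^(−rT) = (1.2573 − 1.164) · e^(−0.0462·3/12)
= 0.0933 × 0.988516 = 0.092
Short position value = −(long value) = -$0.092

-$0.092 per pound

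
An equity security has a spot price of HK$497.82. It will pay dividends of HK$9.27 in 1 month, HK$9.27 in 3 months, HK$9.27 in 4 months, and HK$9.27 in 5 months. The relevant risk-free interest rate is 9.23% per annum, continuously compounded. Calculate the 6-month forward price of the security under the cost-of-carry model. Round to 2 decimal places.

HK$483.46

PV(dividends) I = 9.27·e^(−0.0923·1/12) + 9.27·e^(−0.0923·3/12) + 9.27·e^(−0.0923·4/12) + 9.27·e^(−0.0923·5/12)
I = 9.1990 + 9.0585 + 8.9891 + 8.9203 = 36.1669
F = (S − I)·e^(rT) = (497.82 − 36.1669) · e^(0.0923·6/12)
= 461.6531 · e^0.046150 = 461.6531 × 1.047231 = HK$483.46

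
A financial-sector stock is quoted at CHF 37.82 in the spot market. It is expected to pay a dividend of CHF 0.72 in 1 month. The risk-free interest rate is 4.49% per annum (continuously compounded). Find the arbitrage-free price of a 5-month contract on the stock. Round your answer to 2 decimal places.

PV(dividends) I = 0.72·e^(−0.0449·1/12)
I = 0.7173
F = (S − I)·e^(rT) = (37.82 − 0.7173) · e^(0.0449·5/12)
= 37.1027 · e^0.018708 = 37.1027 × 1.018884 = CHF 37.80

CHF 37.80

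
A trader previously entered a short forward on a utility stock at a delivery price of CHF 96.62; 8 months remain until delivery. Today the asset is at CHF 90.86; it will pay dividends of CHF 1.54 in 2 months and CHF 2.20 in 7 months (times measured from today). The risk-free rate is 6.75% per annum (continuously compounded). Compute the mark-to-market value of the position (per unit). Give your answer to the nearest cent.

CHF 5.15

PV(remaining dividends) I = 1.54·e^(−0.0675·2/12) + 2.20·e^(−0.0675·7/12) = 3.6378
Current forward F = (S − I)·e^(rT) = (90.86 − 3.6378)·e^(0.0675·8/12) = 87.2222 × 1.046028 = 91.2369
Value (long) = (F − K)·e^(−rT) = (91.2369 − 96.62) × 0.955997 = -5.1462
Short position value = −(long value) = CHF 5.15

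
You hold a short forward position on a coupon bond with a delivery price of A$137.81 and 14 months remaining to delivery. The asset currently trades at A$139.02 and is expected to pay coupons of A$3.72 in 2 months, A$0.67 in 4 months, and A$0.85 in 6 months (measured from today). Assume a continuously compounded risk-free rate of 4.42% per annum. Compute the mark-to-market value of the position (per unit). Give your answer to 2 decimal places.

-A$2.95

PV(remaining coupons) I = 3.72·e^(−0.0442·2/12) + 0.67·e^(−0.0442·4/12) + 0.85·e^(−0.0442·6/12) = 5.1843
Current forward F = (S − I)·e^(rT) = (139.02 − 5.1843)·e^(0.0442·14/12) = 133.8357 × 1.052919 = 140.9182
Value (long) = (F − K)·e^(−rT) = (140.9182 − 137.81) × 0.949740 = 2.9520
Short position value = −(long value) = -A$2.95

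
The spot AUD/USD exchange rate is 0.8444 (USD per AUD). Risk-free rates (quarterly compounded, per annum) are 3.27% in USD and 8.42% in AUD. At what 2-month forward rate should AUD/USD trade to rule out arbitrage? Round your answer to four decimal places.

0.8373

By covered interest parity, F = S · (1+r_USD/4)^(4T) / (1+r_AUD/4)^(4T)
= 0.8444 × 1.005443 / 1.013985 = 0.8444 × 0.991576
F = 0.8373 USD per AUD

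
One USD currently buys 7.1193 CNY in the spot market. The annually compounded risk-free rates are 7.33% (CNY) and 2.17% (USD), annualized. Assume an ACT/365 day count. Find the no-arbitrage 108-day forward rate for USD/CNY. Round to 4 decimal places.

By covered interest parity, F = S · (1+r_CNY)^T / (1+r_USD)^T
= 7.1193 × 1.021151 / 1.006372 = 7.1193 × 1.014685
F = 7.2238 CNY per USD

7.2238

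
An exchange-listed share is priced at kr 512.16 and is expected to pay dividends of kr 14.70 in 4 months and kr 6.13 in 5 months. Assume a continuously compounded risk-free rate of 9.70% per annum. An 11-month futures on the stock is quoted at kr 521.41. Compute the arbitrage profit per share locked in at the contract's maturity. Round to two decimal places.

kr 16.39 per share

PV(dividends) I = 14.70·e^(−0.0970·4/12) + 6.13·e^(−0.0970·5/12) = 20.1195
Fair futures F* = (S − I)·e^(rT) = (512.16 − 20.1195)·e^0.088917 = 492.0405 × 1.092990 = 537.7953
Market kr 521.41 < fair 537.7953: forward underpriced → reverse cash-and-carry (short the stock, invest proceeds at r, pay the dividends, go long the forward).
Profit at T = |F_mkt − F*| = |521.41 − 537.7953| = kr 16.39 per share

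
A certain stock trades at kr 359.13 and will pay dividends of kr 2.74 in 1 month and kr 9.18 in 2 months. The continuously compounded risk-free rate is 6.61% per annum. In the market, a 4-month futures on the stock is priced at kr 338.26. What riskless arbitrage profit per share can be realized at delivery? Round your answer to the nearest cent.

kr 16.80 per share

PV(dividends) I = 2.74·e^(−0.0661·1/12) + 9.18·e^(−0.0661·2/12) = 11.8044
Fair futures F* = (S − I)·e^(rT) = (359.13 − 11.8044)·e^0.022033 = 347.3256 × 1.022278 = 355.0633
Market kr 338.26 < fair 355.0633: forward underpriced → reverse cash-and-carry (short the stock, invest proceeds at r, pay the dividends, go long the forward).
Profit at T = |F_mkt − F*| = |338.26 − 355.0633| = kr 16.80 per share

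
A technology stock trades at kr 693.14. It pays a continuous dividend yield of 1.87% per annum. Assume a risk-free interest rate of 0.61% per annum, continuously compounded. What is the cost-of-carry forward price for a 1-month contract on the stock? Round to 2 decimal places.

F = S·e^((r − q)T) = 693.14 · e^((0.0061 − 0.0187) × 1/12)
= 693.14 · e^-0.001050 = 693.14 × 0.998951
F = kr 692.41

kr 692.41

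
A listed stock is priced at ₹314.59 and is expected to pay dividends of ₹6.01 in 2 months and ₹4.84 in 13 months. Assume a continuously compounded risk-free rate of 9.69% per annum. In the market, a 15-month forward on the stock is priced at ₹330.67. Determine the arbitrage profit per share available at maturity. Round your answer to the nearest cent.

₹12.83 per share

PV(dividends) I = 6.01·e^(−0.0969·2/12) + 4.84·e^(−0.0969·13/12) = 10.2714
Fair forward F* = (S − I)·e^(rT) = (314.59 − 10.2714)·e^0.121125 = 304.3186 × 1.128766 = 343.5045
Market ₹330.67 < fair 343.5045: forward underpriced → reverse cash-and-carry (short the stock, invest proceeds at r, pay the dividends, go long the forward).
Profit at T = |F_mkt − F*| = |330.67 − 343.5045| = ₹12.83 per share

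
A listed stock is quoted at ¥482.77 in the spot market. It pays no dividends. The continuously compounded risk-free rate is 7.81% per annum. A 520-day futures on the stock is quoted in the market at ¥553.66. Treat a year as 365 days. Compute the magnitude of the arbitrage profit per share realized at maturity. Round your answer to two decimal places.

¥14.07 per share

Fair futures: F* = S·e^(carry·T), with carry = r = 0.0781
F* = 482.77 · e^(0.0781 × 520/365) = 482.77 · e^0.111266 = 482.77 × 1.117692 = ¥539.5882
Market ¥553.66 > fair ¥539.5882: forward overpriced → cash-and-carry (buy spot, short the forward).
At maturity, profit = |F_mkt − F*| = |553.66 − 539.5882| = ¥14.07 per share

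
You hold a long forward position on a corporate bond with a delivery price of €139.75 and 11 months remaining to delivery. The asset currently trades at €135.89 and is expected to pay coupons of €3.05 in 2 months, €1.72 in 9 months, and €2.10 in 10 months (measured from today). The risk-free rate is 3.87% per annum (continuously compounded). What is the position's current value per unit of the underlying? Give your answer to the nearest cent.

PV(remaining coupons) I = 3.05·e^(−0.0387·2/12) + 1.72·e^(−0.0387·9/12) + 2.10·e^(−0.0387·10/12) = 6.7345
Current forward F = (S − I)·e^(rT) = (135.89 − 6.7345)·e^(0.0387·11/12) = 129.1555 × 1.036112 = 133.8196
Value (long) = (F − K)·e^(−rT) = (133.8196 − 139.75) × 0.965147 = -5.7237
Value = -€5.72

-€5.72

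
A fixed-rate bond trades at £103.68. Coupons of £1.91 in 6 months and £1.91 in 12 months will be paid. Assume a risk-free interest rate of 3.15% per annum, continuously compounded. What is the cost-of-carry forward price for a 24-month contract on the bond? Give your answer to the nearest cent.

£106.45

PV(coupons) I = 1.91·e^(−0.0315·6/12) + 1.91·e^(−0.0315·12/12)
I = 1.8802 + 1.8508 = 3.7310
F = (S − I)·e^(rT) = (103.68 − 3.7310) · e^(0.0315·24/12)
= 99.9490 · e^0.063000 = 99.9490 × 1.065027 = £106.45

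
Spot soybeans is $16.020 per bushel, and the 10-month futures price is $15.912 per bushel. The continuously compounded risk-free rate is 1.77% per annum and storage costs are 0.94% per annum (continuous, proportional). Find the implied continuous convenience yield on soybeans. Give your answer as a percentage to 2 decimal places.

3.52%

F = S·e^((r+u−y)T) ⇒ (r+u−y) = ln(F/S)/T
ln(15.912/16.020) = -0.006764; /T ⇒ -0.008117
y = r + u − ln(F/S)/T = 0.0177 + 0.0094 + 0.008117 = 0.035217
y = 3.52%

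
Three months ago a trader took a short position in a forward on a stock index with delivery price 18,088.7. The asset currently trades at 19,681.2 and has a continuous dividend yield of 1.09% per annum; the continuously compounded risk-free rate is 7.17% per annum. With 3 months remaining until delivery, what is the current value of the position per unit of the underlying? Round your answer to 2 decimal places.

-1860.29

Current fair forward for the remaining 3 months: F = S·e^((r − q)·T), (r − q) = 0.0717 − 0.0109 = 0.0608
F = 19681.2 · e^(0.0608 × 3/12) = 19681.2 × 1.01531611 = 19982.6394
Value of long forward = (F − K)·e^(−rT) = (19982.6394 − 18088.7) · e^(−0.0717·3/12)
= 1893.9394 × 0.98223470 = 1860.29
Short position value = −(long value) = -1860.29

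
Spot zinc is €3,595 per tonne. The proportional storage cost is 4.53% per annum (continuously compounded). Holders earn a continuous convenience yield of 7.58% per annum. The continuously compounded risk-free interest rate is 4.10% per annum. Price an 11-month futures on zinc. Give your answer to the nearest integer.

€3,630 per tonne

Net carry = r + u − y = 0.0410 + 0.0453 − 0.0758 = 0.0105
F = S·e^((r+u−y)T) = 3595 · e^(0.0105 × 11/12) = 3595 · e^0.009625
= 3595 × 1.009671 = €3,630 per tonne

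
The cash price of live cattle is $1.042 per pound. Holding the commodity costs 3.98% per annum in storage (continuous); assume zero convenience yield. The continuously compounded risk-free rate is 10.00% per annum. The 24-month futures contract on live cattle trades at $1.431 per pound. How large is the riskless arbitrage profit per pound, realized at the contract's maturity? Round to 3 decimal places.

Fair futures: F* = S·e^(carry·T), with carry = (r + u) = 0.1000 + 0.0398 = 0.1398
F* = 1.042 · e^(0.1398 × 24/12) = 1.042 · e^0.279600 = 1.042 × 1.322601 = $1.3782
Market $1.431 > fair $1.3782: forward overpriced → cash-and-carry (buy spot, short the forward).
At maturity, profit = |F_mkt − F*| = |1.431 − 1.3782| = $0.053 per pound

$0.053 per pound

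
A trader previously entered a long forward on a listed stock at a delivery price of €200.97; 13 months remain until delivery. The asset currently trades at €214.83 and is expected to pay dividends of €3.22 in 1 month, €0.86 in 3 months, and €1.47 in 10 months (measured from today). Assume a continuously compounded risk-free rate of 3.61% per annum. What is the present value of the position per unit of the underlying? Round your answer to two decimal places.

PV(remaining dividends) I = 3.22·e^(−0.0361·1/12) + 0.86·e^(−0.0361·3/12) + 1.47·e^(−0.0361·10/12) = 5.4890
Current forward F = (S − I)·e^(rT) = (214.83 − 5.4890)·e^(0.0361·13/12) = 209.3410 × 1.039883 = 217.6901
Value (long) = (F − K)·e^(−rT) = (217.6901 − 200.97) × 0.961647 = 16.0788
Value = €16.08

€16.08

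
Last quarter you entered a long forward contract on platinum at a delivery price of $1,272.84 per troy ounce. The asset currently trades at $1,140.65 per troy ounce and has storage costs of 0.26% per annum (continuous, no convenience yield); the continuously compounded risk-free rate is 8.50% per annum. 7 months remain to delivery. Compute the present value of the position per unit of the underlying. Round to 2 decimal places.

-$68.89 per troy ounce

Current fair forward for the remaining 7 months: F = S·e^((r + u)·T), (r + u) = 0.0850 + 0.0026 = 0.0876
F = 1140.65 · e^(0.0876 × 7/12) = 1140.65 × 1.05242813 = 1200.4521
Value of long forward = (F − K)·e^(−rT) = (1200.4521 − 1272.84) · e^(−0.0850·7/12)
= -72.3879 × 0.95162585 = -68.89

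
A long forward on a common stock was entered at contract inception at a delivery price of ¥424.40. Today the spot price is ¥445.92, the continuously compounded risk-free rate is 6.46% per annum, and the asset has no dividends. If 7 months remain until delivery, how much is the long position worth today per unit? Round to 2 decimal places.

¥37.22

Current fair forward for the remaining 7 months: F = S·e^(r·T), r = 0.0646
F = 445.92 · e^(0.0646 × 7/12) = 445.92 × 1.038402 = 463.0442
Value of long forward = (F − K)·e^(−rT) = (463.0442 − 424.40) · e^(−0.0646·7/12)
= 38.6442 × 0.963018 = 37.22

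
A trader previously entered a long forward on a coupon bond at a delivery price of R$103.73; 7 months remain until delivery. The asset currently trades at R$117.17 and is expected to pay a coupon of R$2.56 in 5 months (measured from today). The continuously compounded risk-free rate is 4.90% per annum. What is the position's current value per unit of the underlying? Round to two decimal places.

R$13.85

PV(remaining coupons) I = 2.56·e^(−0.0490·5/12) = 2.5083
Current forward F = (S − I)·e^(rT) = (117.17 − 2.5083)·e^(0.0490·7/12) = 114.6617 × 1.028996 = 117.9864
Value (long) = (F − K)·e^(−rT) = (117.9864 − 103.73) × 0.971821 = 13.8547
Value = R$13.85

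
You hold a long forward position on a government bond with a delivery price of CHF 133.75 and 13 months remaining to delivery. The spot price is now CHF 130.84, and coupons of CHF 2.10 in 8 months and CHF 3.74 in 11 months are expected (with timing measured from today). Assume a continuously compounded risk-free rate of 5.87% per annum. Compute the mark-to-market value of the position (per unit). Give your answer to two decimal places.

PV(remaining coupons) I = 2.10·e^(−0.0587·8/12) + 3.74·e^(−0.0587·11/12) = 5.5635
Current forward F = (S − I)·e^(rT) = (130.84 − 5.5635)·e^(0.0587·13/12) = 125.2765 × 1.065657 = 133.5018
Value (long) = (F − K)·e^(−rT) = (133.5018 − 133.75) × 0.938388 = -0.2329
Value = -CHF 0.23

-CHF 0.23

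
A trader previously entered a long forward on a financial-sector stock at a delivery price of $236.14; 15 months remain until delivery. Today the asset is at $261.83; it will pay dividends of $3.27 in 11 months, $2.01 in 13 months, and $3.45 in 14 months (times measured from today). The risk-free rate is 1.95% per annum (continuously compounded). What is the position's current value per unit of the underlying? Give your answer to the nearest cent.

PV(remaining dividends) I = 3.27·e^(−0.0195·11/12) + 2.01·e^(−0.0195·13/12) + 3.45·e^(−0.0195·14/12) = 8.5525
Current forward F = (S − I)·e^(rT) = (261.83 − 8.5525)·e^(0.0195·15/12) = 253.2775 × 1.024674 = 259.5269
Value (long) = (F − K)·e^(−rT) = (259.5269 − 236.14) × 0.975920 = 22.8237
Value = $22.82

$22.82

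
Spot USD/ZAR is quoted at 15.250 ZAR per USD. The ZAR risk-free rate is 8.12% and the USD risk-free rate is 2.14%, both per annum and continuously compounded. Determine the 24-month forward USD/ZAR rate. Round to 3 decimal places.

F = S·e^((r_ZAR − r_USD)T) = 15.250 · e^((0.0812 − 0.0214) × 24/12)
= 15.250 · e^0.119600 = 15.250 × 1.127046
F = 17.187 ZAR per USD

17.187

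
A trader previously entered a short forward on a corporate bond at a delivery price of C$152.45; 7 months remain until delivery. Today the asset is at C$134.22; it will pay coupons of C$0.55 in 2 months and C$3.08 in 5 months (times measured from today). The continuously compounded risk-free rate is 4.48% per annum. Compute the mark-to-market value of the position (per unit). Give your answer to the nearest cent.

C$17.87

PV(remaining coupons) I = 0.55·e^(−0.0448·2/12) + 3.08·e^(−0.0448·5/12) = 3.5689
Current forward F = (S − I)·e^(rT) = (134.22 − 3.5689)·e^(0.0448·7/12) = 130.6511 × 1.026478 = 134.1105
Value (long) = (F − K)·e^(−rT) = (134.1105 − 152.45) × 0.974205 = -17.8664
Short position value = −(long value) = C$17.87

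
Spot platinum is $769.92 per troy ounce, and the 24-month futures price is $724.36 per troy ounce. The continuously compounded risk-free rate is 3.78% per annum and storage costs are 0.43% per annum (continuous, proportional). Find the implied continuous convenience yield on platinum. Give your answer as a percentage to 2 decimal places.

F = S·e^((r+u−y)T) ⇒ (r+u−y) = ln(F/S)/T
ln(724.36/769.92) = -0.060998; /T ⇒ -0.030499
y = r + u − ln(F/S)/T = 0.0378 + 0.0043 + 0.030499 = 0.072599
y = 7.26%

7.26%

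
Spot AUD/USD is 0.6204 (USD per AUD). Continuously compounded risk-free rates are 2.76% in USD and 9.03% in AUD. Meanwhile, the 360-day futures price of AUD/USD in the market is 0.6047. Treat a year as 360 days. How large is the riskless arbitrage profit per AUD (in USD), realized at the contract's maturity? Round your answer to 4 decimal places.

0.0220 per AUD (in USD)

Fair futures: F* = S·e^(carry·T), with carry = (r_USD − r_AUD) = 0.0276 − 0.0903 = -0.0627
F* = 0.6204 · e^(-0.0627 × 360/360) = 0.6204 · e^-0.062700 = 0.6204 × 0.939225 = 0.5827
Market 0.6047 > fair 0.5827: forward overpriced → cash-and-carry (buy spot, short the forward).
At maturity, profit = |F_mkt − F*| = |0.6047 − 0.5827| = 0.0220 per AUD (in USD)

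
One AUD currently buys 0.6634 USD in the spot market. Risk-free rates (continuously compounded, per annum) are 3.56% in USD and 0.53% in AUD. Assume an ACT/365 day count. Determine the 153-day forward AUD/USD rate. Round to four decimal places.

0.6719

F = S·e^((r_USD − r_AUD)T) = 0.6634 · e^((0.0356 − 0.0053) × 153/365)
= 0.6634 · e^0.012701 = 0.6634 × 1.012782
F = 0.6719 USD per AUD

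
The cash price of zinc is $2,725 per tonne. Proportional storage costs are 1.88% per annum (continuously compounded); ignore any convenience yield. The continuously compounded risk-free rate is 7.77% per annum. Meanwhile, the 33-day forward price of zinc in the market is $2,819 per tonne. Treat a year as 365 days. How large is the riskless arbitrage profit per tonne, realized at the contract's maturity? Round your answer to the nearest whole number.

Fair forward: F* = S·e^(carry·T), with carry = (r + u) = 0.0777 + 0.0188 = 0.0965
F* = 2725 · e^(0.0965 × 33/365) = 2725 · e^0.008725 = 2725 × 1.008763 = $2748.8792
Market $2819 > fair $2748.8792: forward overpriced → cash-and-carry (buy spot, short the forward).
At maturity, profit = |F_mkt − F*| = |2819 − 2748.8792| = $70 per tonne

$70 per tonne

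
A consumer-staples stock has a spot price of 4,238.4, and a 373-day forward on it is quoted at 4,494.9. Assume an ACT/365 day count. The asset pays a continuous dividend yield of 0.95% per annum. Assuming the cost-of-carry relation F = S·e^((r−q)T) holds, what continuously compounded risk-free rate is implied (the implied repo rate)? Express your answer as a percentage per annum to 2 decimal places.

6.70%

From F = S·e^((r−q)T): (r − q) = ln(F/S)/T
ln(4494.9/4238.4) = ln(1.060518) = 0.058757
(r − q) = 0.058757 / (373/365) = 0.057497
r = ln(F/S)/T + q = 0.057497 + 0.0095 = 0.066997
r = 6.70%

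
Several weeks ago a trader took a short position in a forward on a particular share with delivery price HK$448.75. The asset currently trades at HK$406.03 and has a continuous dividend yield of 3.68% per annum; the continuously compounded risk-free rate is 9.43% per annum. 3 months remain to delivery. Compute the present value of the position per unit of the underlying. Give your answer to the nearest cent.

Current fair forward for the remaining 3 months: F = S·e^((r − q)·T), (r − q) = 0.0943 − 0.0368 = 0.0575
F = 406.03 · e^(0.0575 × 3/12) = 406.03 × 1.014479 = 411.9089
Value of long forward = (F − K)·e^(−rT) = (411.9089 − 448.75) · e^(−0.0943·3/12)
= -36.8411 × 0.976701 = -35.98
Short position value = −(long value) = HK$35.98

HK$35.98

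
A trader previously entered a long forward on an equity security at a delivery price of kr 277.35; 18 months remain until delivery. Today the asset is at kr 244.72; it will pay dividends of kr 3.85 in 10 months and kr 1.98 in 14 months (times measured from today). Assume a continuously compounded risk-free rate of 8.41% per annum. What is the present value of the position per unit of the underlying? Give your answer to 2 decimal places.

-kr 5.14

PV(remaining dividends) I = 3.85·e^(−0.0841·10/12) + 1.98·e^(−0.0841·14/12) = 5.3844
Current forward F = (S − I)·e^(rT) = (244.72 − 5.3844)·e^(0.0841·18/12) = 239.3356 × 1.134452 = 271.5148
Value (long) = (F − K)·e^(−rT) = (271.5148 − 277.35) × 0.881483 = -5.1436
Value = -kr 5.14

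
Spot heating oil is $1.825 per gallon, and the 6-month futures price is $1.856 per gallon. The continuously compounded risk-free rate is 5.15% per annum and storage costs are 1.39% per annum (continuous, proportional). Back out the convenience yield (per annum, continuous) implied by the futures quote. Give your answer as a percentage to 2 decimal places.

3.17%

F = S·e^((r+u−y)T) ⇒ (r+u−y) = ln(F/S)/T
ln(1.856/1.825) = 0.016844; /T ⇒ 0.033688
y = r + u − ln(F/S)/T = 0.0515 + 0.0139 − 0.033688 = 0.031712
y = 3.17%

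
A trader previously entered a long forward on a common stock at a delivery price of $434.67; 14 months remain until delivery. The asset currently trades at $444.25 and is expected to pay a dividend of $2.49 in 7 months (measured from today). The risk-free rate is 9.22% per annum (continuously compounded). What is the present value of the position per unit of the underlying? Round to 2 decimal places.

$51.55

PV(remaining dividends) I = 2.49·e^(−0.0922·7/12) = 2.3596
Current forward F = (S − I)·e^(rT) = (444.25 − 2.3596)·e^(0.0922·14/12) = 441.8904 × 1.113565 = 492.0737
Value (long) = (F − K)·e^(−rT) = (492.0737 − 434.67) × 0.898017 = 51.5495
Value = $51.55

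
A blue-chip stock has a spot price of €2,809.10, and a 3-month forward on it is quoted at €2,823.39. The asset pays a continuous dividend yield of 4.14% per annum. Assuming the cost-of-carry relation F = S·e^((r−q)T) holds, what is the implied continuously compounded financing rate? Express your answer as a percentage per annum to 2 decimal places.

From F = S·e^((r−q)T): (r − q) = ln(F/S)/T
ln(2823.39/2809.10) = ln(1.005087) = 0.005074
(r − q) = 0.005074 / (3/12) = 0.020296
r = ln(F/S)/T + q = 0.020296 + 0.0414 = 0.061696
r = 6.17%

6.17%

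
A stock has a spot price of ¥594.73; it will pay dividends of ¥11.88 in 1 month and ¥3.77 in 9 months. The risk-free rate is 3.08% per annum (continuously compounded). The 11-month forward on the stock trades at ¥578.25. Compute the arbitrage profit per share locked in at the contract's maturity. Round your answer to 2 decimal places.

¥17.53 per share

PV(dividends) I = 11.88·e^(−0.0308·1/12) + 3.77·e^(−0.0308·9/12) = 15.5335
Fair forward F* = (S − I)·e^(rT) = (594.73 − 15.5335)·e^0.028233 = 579.1965 × 1.028635 = 595.7818
Market ¥578.25 < fair 595.7818: forward underpriced → reverse cash-and-carry (short the stock, invest proceeds at r, pay the dividends, go long the forward).
Profit at T = |F_mkt − F*| = |578.25 − 595.7818| = ¥17.53 per share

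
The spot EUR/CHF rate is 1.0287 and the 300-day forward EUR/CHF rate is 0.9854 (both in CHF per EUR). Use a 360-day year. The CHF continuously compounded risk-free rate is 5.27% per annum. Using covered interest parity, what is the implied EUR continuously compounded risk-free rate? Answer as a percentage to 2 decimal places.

F = S·e^((r_CHF − r_EUR)T) ⇒ r_EUR = r_CHF − ln(F/S)/T
ln(0.9854/1.0287) = -0.043003; /(300/360) = -0.051604
r_EUR = 0.0527 + 0.051604 = 0.104304
r_EUR = 10.43%

10.43%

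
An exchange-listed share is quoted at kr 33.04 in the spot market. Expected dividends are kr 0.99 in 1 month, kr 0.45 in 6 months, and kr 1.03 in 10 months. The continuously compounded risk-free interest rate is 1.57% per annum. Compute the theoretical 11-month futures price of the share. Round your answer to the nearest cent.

PV(dividends) I = 0.99·e^(−0.0157·1/12) + 0.45·e^(−0.0157·6/12) + 1.03·e^(−0.0157·10/12)
I = 0.9887 + 0.4465 + 1.0166 = 2.4518
F = (S − I)·e^(rT) = (33.04 − 2.4518) · e^(0.0157·11/12)
= 30.5882 · e^0.014392 = 30.5882 × 1.014496 = kr 31.03

kr 31.03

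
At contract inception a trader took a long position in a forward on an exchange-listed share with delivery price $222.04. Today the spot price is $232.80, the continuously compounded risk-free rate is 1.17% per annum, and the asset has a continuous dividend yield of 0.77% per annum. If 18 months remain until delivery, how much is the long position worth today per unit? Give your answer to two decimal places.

$11.95

Current fair forward for the remaining 18 months: F = S·e^((r − q)·T), (r − q) = 0.0117 − 0.0077 = 0.0040
F = 232.80 · e^(0.0040 × 18/12) = 232.80 × 1.006018 = 234.2010
Value of long forward = (F − K)·e^(−rT) = (234.2010 − 222.04) · e^(−0.0117·18/12)
= 12.1610 × 0.982603 = 11.95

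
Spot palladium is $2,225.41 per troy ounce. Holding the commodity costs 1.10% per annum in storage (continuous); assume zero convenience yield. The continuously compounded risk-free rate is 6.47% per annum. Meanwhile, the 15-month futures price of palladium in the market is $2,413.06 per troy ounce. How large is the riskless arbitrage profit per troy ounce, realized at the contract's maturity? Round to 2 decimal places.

$33.21 per troy ounce

Fair futures: F* = S·e^(carry·T), with carry = (r + u) = 0.0647 + 0.0110 = 0.0757
F* = 2225.41 · e^(0.0757 × 15/12) = 2225.41 · e^0.09462500 = 2225.41 × 1.09924656 = $2446.2743
Market $2413.06 < fair $2446.2743: forward underpriced → reverse cash-and-carry (short spot, go long the forward).
At maturity, profit = |F_mkt − F*| = |2413.06 − 2446.2743| = $33.21 per troy ounce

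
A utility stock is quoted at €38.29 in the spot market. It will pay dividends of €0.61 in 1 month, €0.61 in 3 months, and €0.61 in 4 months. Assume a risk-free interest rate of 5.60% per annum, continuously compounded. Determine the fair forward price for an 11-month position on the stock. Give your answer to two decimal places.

PV(dividends) I = 0.61·e^(−0.0560·1/12) + 0.61·e^(−0.0560·3/12) + 0.61·e^(−0.0560·4/12)
I = 0.6072 + 0.6015 + 0.5987 = 1.8074
F = (S − I)·e^(rT) = (38.29 − 1.8074) · e^(0.0560·11/12)
= 36.4826 · e^0.051333 = 36.4826 × 1.052673 = €38.40

€38.40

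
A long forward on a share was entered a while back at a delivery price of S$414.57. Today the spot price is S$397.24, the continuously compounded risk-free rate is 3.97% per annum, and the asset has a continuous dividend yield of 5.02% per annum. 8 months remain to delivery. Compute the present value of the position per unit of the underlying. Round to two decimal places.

-S$19.58

Current fair forward for the remaining 8 months: F = S·e^((r − q)·T), (r − q) = 0.0397 − 0.0502 = -0.0105
F = 397.24 · e^(-0.0105 × 8/12) = 397.24 × 0.993024 = 394.4689
Value of long forward = (F − K)·e^(−rT) = (394.4689 − 414.57) · e^(−0.0397·8/12)
= -20.1011 × 0.973881 = -19.58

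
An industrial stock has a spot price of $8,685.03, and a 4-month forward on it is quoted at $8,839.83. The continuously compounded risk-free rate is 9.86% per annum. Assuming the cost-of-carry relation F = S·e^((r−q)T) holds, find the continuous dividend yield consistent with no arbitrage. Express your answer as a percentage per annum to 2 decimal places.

From F = S·e^((r−q)T): (r − q) = ln(F/S)/T
ln(8839.83/8685.03) = ln(1.017824) = 0.017667
(r − q) = 0.017667 / (4/12) = 0.053001
q = r − ln(F/S)/T = 0.0986 − 0.053001 = 0.045599
q = 4.56%

4.56%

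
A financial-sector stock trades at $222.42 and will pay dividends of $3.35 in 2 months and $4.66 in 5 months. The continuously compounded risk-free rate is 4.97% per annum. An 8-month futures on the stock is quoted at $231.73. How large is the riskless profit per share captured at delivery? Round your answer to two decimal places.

$9.97 per share

PV(dividends) I = 3.35·e^(−0.0497·2/12) + 4.66·e^(−0.0497·5/12) = 7.8869
Fair futures F* = (S − I)·e^(rT) = (222.42 − 7.8869)·e^0.033133 = 214.5331 × 1.033688 = 221.7603
Market $231.73 > fair 221.7603: forward overpriced → cash-and-carry (borrow at r, buy the stock and collect the dividends, short the forward).
Profit at T = |F_mkt − F*| = |231.73 − 221.7603| = $9.97 per share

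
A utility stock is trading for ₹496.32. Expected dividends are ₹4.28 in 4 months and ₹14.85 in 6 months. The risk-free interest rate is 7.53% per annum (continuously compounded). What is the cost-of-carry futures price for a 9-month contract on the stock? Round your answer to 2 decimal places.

PV(dividends) I = 4.28·e^(−0.0753·4/12) + 14.85·e^(−0.0753·6/12)
I = 4.1739 + 14.3013 = 18.4752
F = (S − I)·e^(rT) = (496.32 − 18.4752) · e^(0.0753·9/12)
= 477.8448 · e^0.056475 = 477.8448 × 1.058100 = ₹505.61

₹505.61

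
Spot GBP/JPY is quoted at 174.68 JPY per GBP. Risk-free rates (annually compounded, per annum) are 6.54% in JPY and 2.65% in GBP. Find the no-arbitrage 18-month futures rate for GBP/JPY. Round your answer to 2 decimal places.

184.70

By covered interest parity, F = S · (1+r_JPY)^T / (1+r_GBP)^T
= 174.68 × 1.099687 / 1.040012 = 174.68 × 1.057379
F = 184.70 JPY per GBP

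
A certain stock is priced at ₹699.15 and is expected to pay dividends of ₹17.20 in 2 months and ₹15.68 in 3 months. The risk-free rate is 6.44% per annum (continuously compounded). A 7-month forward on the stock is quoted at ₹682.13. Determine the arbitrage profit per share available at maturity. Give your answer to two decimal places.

₹10.10 per share

PV(dividends) I = 17.20·e^(−0.0644·2/12) + 15.68·e^(−0.0644·3/12) = 32.4459
Fair forward F* = (S − I)·e^(rT) = (699.15 − 32.4459)·e^0.037567 = 666.7041 × 1.038282 = 692.2269
Market ₹682.13 < fair 692.2269: forward underpriced → reverse cash-and-carry (short the stock, invest proceeds at r, pay the dividends, go long the forward).
Profit at T = |F_mkt − F*| = |682.13 − 692.2269| = ₹10.10 per share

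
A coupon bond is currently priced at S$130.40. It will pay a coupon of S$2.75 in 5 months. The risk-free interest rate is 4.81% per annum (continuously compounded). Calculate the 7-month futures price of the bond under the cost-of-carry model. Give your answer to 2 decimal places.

PV(coupons) I = 2.75·e^(−0.0481·5/12)
I = 2.6954
F = (S − I)·e^(rT) = (130.40 − 2.6954) · e^(0.0481·7/12)
= 127.7046 · e^0.028058 = 127.7046 × 1.028455 = S$131.34

S$131.34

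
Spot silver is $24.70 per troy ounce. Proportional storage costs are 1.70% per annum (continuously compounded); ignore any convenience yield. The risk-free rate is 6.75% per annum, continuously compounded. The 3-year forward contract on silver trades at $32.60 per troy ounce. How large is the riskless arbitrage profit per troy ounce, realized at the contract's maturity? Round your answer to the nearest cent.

$0.77 per troy ounce

Fair forward: F* = S·e^(carry·T), with carry = (r + u) = 0.0675 + 0.0170 = 0.0845
F* = 24.70 · e^(0.0845 × 3) = 24.70 · e^0.253500 = 24.70 × 1.288527 = $31.8266
Market $32.60 > fair $31.8266: forward overpriced → cash-and-carry (buy spot, short the forward).
At maturity, profit = |F_mkt − F*| = |32.60 − 31.8266| = $0.77 per troy ounce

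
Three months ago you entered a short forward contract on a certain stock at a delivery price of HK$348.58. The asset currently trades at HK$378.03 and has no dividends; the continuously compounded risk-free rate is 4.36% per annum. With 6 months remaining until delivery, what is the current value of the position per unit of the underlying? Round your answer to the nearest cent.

Current fair forward for the remaining 6 months: F = S·e^(r·T), r = 0.0436
F = 378.03 · e^(0.0436 × 6/12) = 378.03 × 1.022039 = 386.3614
Value of long forward = (F − K)·e^(−rT) = (386.3614 − 348.58) · e^(−0.0436·6/12)
= 37.7814 × 0.978436 = 36.97
Short position value = −(long value) = -HK$36.97

-HK$36.97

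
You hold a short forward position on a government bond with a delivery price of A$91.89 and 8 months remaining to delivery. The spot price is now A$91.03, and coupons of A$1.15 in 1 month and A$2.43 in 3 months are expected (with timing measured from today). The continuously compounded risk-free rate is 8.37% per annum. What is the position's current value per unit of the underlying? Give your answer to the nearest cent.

PV(remaining coupons) I = 1.15·e^(−0.0837·1/12) + 2.43·e^(−0.0837·3/12) = 3.5217
Current forward F = (S − I)·e^(rT) = (91.03 − 3.5217)·e^(0.0837·8/12) = 87.5083 × 1.057386 = 92.5301
Value (long) = (F − K)·e^(−rT) = (92.5301 − 91.89) × 0.945728 = 0.6054
Short position value = −(long value) = -A$0.61

-A$0.61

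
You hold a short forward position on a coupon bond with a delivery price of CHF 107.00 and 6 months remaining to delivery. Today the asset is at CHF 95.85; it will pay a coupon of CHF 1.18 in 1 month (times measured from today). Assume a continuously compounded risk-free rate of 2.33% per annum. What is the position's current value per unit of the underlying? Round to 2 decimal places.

CHF 11.09

PV(remaining coupons) I = 1.18·e^(−0.0233·1/12) = 1.1777
Current forward F = (S − I)·e^(rT) = (95.85 − 1.1777)·e^(0.0233·6/12) = 94.6723 × 1.011718 = 95.7817
Value (long) = (F − K)·e^(−rT) = (95.7817 − 107.00) × 0.988418 = -11.0884
Short position value = −(long value) = CHF 11.09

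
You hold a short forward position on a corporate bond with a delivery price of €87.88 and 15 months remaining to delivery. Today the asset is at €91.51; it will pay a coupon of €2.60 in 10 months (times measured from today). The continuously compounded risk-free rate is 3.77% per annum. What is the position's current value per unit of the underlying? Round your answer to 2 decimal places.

PV(remaining coupons) I = 2.60·e^(−0.0377·10/12) = 2.5196
Current forward F = (S − I)·e^(rT) = (91.51 − 2.5196)·e^(0.0377·15/12) = 88.9904 × 1.048253 = 93.2845
Value (long) = (F − K)·e^(−rT) = (93.2845 − 87.88) × 0.953968 = 5.1557
Short position value = −(long value) = -€5.16

-€5.16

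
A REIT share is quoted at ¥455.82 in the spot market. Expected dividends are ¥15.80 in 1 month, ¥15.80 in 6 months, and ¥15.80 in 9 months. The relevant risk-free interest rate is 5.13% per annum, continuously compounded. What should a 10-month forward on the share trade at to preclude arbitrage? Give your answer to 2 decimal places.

PV(dividends) I = 15.80·e^(−0.0513·1/12) + 15.80·e^(−0.0513·6/12) + 15.80·e^(−0.0513·9/12)
I = 15.7326 + 15.3999 + 15.2036 = 46.3361
F = (S − I)·e^(rT) = (455.82 − 46.3361) · e^(0.0513·10/12)
= 409.4839 · e^0.042750 = 409.4839 × 1.043677 = ¥427.37

¥427.37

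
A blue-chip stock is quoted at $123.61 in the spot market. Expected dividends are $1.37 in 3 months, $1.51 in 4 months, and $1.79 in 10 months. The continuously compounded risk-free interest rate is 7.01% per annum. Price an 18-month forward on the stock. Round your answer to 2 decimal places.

$132.31

PV(dividends) I = 1.37·e^(−0.0701·3/12) + 1.51·e^(−0.0701·4/12) + 1.79·e^(−0.0701·10/12)
I = 1.3462 + 1.4751 + 1.6884 = 4.5097
F = (S − I)·e^(rT) = (123.61 − 4.5097) · e^(0.0701·18/12)
= 119.1003 · e^0.105150 = 119.1003 × 1.110877 = $132.31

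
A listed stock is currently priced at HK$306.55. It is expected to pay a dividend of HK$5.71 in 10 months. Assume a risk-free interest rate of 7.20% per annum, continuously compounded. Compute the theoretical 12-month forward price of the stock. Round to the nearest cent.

PV(dividends) I = 5.71·e^(−0.0720·10/12)
I = 5.3775
F = (S − I)·e^(rT) = (306.55 − 5.3775) · e^(0.0720·12/12)
= 301.1725 · e^0.072000 = 301.1725 × 1.074655 = HK$323.66

HK$323.66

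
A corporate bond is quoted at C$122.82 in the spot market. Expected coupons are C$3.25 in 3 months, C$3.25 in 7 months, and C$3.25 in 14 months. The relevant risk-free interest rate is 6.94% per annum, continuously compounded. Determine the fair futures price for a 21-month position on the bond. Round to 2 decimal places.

C$128.17

PV(coupons) I = 3.25·e^(−0.0694·3/12) + 3.25·e^(−0.0694·7/12) + 3.25·e^(−0.0694·14/12)
I = 3.1941 + 3.1211 + 2.9972 = 9.3124
F = (S − I)·e^(rT) = (122.82 − 9.3124) · e^(0.0694·21/12)
= 113.5076 · e^0.121450 = 113.5076 × 1.129133 = C$128.17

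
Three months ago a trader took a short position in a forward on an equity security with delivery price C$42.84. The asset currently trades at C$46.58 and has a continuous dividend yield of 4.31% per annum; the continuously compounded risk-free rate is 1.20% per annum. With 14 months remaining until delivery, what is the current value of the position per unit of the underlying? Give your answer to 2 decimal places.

-C$2.05

Current fair forward for the remaining 14 months: F = S·e^((r − q)·T), (r − q) = 0.0120 − 0.0431 = -0.0311
F = 46.58 · e^(-0.0311 × 14/12) = 46.58 × 0.964367 = 44.9202
Value of long forward = (F − K)·e^(−rT) = (44.9202 − 42.84) · e^(−0.0120·14/12)
= 2.0802 × 0.986098 = 2.05
Short position value = −(long value) = -C$2.05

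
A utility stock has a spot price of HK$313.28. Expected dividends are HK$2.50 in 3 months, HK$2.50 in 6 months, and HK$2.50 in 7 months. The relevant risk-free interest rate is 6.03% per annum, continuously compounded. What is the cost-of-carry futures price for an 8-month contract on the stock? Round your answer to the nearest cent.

HK$318.53

PV(dividends) I = 2.50·e^(−0.0603·3/12) + 2.50·e^(−0.0603·6/12) + 2.50·e^(−0.0603·7/12)
I = 2.4626 + 2.4257 + 2.4136 = 7.3019
F = (S − I)·e^(rT) = (313.28 − 7.3019) · e^(0.0603·8/12)
= 305.9781 · e^0.040200 = 305.9781 × 1.041019 = HK$318.53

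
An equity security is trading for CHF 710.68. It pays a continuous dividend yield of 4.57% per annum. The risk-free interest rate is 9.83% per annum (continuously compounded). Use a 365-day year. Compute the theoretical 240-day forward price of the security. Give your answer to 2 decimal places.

F = S·e^((r − q)T) = 710.68 · e^((0.0983 − 0.0457) × 240/365)
= 710.68 · e^0.034586 = 710.68 × 1.035191
F = CHF 735.69

CHF 735.69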